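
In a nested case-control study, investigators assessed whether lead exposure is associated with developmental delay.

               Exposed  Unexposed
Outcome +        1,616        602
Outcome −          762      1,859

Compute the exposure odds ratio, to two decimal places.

6.55

Reading the table with exposure as columns: a = 1616 (Exposed, case), b = 762 (Exposed, non-case), c = 602 (Unexposed, case), d = 1859.
OR = (a·d)/(b·c) = (1616 × 1859) / (762 × 602) = 3004144 / 458724 = 6.54891
The odds of developmental delay are about 6.55 times as high in the exposed group.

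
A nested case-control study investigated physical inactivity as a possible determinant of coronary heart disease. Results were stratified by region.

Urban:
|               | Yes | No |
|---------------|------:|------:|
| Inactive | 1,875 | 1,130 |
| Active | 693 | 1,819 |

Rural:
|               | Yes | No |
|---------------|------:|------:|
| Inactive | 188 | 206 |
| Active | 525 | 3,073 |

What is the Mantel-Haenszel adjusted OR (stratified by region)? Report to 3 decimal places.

4.513

OR_MH = Σ(aᵢdᵢ/nᵢ) / Σ(bᵢcᵢ/nᵢ), where nᵢ is the stratum total.
Stratum 1 (Urban): n = 5517; a·d/n = 1875·1819/5517 = 618.2028; b·c/n = 1130·693/5517 = 141.9413
Stratum 2 (Rural): n = 3992; a·d/n = 188·3073/3992 = 144.7204; b·c/n = 206·525/3992 = 27.0917
OR_MH = (618.2028 + 144.7204) / (141.9413 + 27.0917) = 762.9233 / 169.0330 = 4.51346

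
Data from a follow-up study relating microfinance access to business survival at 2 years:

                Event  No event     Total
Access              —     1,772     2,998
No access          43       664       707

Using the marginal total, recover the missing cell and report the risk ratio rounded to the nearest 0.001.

6.724

The missing cell is in the exposed row: 2998 − 1772 = 1226.
So a = 1226, b = 1772, c = 43, d = 664.
RR = [a/(a+b)] / [c/(c+d)] = (1226/2998) / (43/707) = 0.40894/0.06082 = 6.72372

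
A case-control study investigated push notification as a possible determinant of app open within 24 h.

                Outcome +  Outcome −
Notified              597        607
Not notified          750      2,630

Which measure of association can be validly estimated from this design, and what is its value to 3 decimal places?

Cells: a = 597, b = 607, c = 750, d = 2630.
This is a case-control study: participants were sampled on outcome status, so risks in the source population cannot be estimated directly — relative risk is not valid here. The odds ratio is the appropriate measure.
OR = (a·d)/(b·c) = (597 × 2630) / (607 × 750) = 1570110 / 455250 = 3.44890

3.449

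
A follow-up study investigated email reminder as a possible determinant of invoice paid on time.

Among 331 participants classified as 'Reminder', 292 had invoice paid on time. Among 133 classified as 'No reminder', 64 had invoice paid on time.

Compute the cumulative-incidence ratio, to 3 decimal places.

From the description: a = 292, b = 39, c = 64, d = 69.
Risk in exposed = 292/331 = 0.88218; risk in unexposed = 64/133 = 0.48120.
RR = 0.88218 / 0.48120 = 1.83327
The risk among the exposed is 1.83 times that among the unexposed.

1.833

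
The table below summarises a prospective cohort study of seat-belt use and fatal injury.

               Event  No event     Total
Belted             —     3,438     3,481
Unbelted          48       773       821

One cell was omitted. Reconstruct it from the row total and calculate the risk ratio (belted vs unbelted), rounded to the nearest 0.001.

The missing cell is in the exposed row: 3481 − 3438 = 43.
So a = 43, b = 3438, c = 48, d = 773.
RR = [a/(a+b)] / [c/(c+d)] = (43/3481) / (48/821) = 0.01235/0.05847 = 0.21128

0.211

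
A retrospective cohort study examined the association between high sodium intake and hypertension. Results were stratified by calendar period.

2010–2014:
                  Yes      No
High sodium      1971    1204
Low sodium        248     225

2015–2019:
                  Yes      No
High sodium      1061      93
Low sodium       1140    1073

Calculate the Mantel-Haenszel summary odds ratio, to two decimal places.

4.06

OR_MH = Σ(aᵢdᵢ/nᵢ) / Σ(bᵢcᵢ/nᵢ), where nᵢ is the stratum total.
Stratum 1 (2010–2014): n = 3648; a·d/n = 1971·225/3648 = 121.5666; b·c/n = 1204·248/3648 = 81.8509
Stratum 2 (2015–2019): n = 3367; a·d/n = 1061·1073/3367 = 338.1209; b·c/n = 93·1140/3367 = 31.4880
OR_MH = (121.5666 + 338.1209) / (81.8509 + 31.4880) = 459.6875 / 113.3388 = 4.05587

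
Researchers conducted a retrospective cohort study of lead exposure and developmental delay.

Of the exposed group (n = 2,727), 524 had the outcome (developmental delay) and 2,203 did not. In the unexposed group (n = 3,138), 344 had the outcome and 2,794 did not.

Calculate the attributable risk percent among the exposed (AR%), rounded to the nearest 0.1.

From the description: a = 524, b = 2203, c = 344, d = 2794.
Risk in exposed = 524/2727 = 0.19215; risk in unexposed = 344/3138 = 0.10962.
RR = 0.19215/0.10962 = 1.75283
AR% = (RR − 1)/RR × 100 = (1.75283 − 1)/1.75283 × 100 = 42.9495%

42.9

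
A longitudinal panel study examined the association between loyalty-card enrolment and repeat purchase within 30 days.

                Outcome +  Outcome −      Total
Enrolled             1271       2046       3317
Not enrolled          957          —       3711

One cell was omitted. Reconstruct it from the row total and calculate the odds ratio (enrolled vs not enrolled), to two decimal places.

1.79

The missing cell is in the unexposed row: 3711 − 957 = 2754.
So a = 1271, b = 2046, c = 957, d = 2754.
OR = (a·d)/(b·c) = (1271 × 2754) / (2046 × 957) = 3500334 / 1958022 = 1.78769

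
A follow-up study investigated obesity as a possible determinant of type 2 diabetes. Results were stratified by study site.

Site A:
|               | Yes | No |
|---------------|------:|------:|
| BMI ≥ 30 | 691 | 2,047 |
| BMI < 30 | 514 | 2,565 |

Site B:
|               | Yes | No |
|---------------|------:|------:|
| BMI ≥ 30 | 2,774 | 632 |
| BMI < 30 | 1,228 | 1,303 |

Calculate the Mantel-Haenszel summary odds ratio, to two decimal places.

2.93

OR_MH = Σ(aᵢdᵢ/nᵢ) / Σ(bᵢcᵢ/nᵢ), where nᵢ is the stratum total.
Stratum 1 (Site A): n = 5817; a·d/n = 691·2565/5817 = 304.6957; b·c/n = 2047·514/5817 = 180.8764
Stratum 2 (Site B): n = 5937; a·d/n = 2774·1303/5937 = 608.8129; b·c/n = 632·1228/5937 = 130.7219
OR_MH = (304.6957 + 608.8129) / (180.8764 + 130.7219) = 913.5086 / 311.5983 = 2.93169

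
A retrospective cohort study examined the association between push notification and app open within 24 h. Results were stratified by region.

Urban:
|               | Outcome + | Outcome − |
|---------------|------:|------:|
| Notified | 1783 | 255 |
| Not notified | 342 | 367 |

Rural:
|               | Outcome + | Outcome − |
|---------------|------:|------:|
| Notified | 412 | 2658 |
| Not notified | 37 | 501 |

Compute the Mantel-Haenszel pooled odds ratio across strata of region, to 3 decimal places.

5.007

OR_MH = Σ(aᵢdᵢ/nᵢ) / Σ(bᵢcᵢ/nᵢ), where nᵢ is the stratum total.
Stratum 1 (Urban): n = 2747; a·d/n = 1783·367/2747 = 238.2093; b·c/n = 255·342/2747 = 31.7474
Stratum 2 (Rural): n = 3608; a·d/n = 412·501/3608 = 57.2095; b·c/n = 2658·37/3608 = 27.2578
OR_MH = (238.2093 + 57.2095) / (31.7474 + 27.2578) = 295.4189 / 59.0051 = 5.00666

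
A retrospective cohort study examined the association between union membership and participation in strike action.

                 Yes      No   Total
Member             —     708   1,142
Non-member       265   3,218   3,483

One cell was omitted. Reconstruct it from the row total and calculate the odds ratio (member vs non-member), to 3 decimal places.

7.444

The missing cell is in the exposed row: 1142 − 708 = 434.
So a = 434, b = 708, c = 265, d = 3218.
OR = (a·d)/(b·c) = (434 × 3218) / (708 × 265) = 1396612 / 187620 = 7.44383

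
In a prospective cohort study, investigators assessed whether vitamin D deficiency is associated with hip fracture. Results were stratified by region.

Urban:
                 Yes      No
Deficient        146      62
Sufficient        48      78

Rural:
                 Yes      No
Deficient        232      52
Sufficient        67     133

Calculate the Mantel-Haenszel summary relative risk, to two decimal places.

2.18

RR_MH = Σ(aᵢ·n₀ᵢ/nᵢ) / Σ(cᵢ·n₁ᵢ/nᵢ), with n₁ᵢ = aᵢ+bᵢ (exposed), n₀ᵢ = cᵢ+dᵢ (unexposed), nᵢ = n₁ᵢ+n₀ᵢ.
Stratum 1 (Urban): n₁ = 208, n₀ = 126, n = 334; a·n₀/n = 146·126/334 = 55.0778; c·n₁/n = 48·208/334 = 29.8922
Stratum 2 (Rural): n₁ = 284, n₀ = 200, n = 484; a·n₀/n = 232·200/484 = 95.8678; c·n₁/n = 67·284/484 = 39.3140
RR_MH = (55.0778 + 95.8678) / (29.8922 + 39.3140) = 150.9456 / 69.2063 = 2.18110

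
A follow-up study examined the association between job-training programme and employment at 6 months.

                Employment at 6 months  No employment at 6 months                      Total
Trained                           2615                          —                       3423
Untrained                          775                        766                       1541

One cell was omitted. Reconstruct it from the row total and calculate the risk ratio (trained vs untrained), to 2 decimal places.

The missing cell is in the exposed row: 3423 − 2615 = 808.
So a = 2615, b = 808, c = 775, d = 766.
RR = [a/(a+b)] / [c/(c+d)] = (2615/3423) / (775/1541) = 0.76395/0.50292 = 1.51903

1.52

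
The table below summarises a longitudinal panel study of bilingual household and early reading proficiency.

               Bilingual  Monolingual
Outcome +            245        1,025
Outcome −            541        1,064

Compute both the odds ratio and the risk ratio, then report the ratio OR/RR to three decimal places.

0.740

Reading the table with exposure as columns: a = 245 (Bilingual, case), b = 541 (Bilingual, non-case), c = 1025 (Monolingual, case), d = 1064.
OR = (245·1064)/(541·1025) = 260680/554525 = 0.47010
Risk in exposed = 245/786 = 0.31170; risk in unexposed = 1025/2089 = 0.49067; RR = 0.63527
OR/RR = 0.47010 / 0.63527 = 0.73999
The outcome is not rare, so the OR lies further from 1 than the RR.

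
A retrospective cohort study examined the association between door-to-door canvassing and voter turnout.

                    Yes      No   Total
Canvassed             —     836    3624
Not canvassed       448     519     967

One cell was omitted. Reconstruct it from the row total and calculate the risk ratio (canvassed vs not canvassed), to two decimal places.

1.66

The missing cell is in the exposed row: 3624 − 836 = 2788.
So a = 2788, b = 836, c = 448, d = 519.
RR = [a/(a+b)] / [c/(c+d)] = (2788/3624) / (448/967) = 0.76932/0.46329 = 1.66055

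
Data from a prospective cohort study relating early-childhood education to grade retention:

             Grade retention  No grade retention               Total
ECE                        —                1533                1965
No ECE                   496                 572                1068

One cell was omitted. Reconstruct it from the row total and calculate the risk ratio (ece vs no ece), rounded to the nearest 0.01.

The missing cell is in the exposed row: 1965 − 1533 = 432.
So a = 432, b = 1533, c = 496, d = 572.
RR = [a/(a+b)] / [c/(c+d)] = (432/1965) / (496/1068) = 0.21985/0.46442 = 0.47338

0.47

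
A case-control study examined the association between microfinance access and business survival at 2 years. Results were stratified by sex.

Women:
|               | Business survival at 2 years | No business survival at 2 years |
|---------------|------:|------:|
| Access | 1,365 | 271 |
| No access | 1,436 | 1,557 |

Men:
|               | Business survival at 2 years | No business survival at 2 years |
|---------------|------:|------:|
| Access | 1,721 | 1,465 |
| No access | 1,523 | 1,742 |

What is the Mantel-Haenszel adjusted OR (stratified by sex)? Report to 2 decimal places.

2.15

OR_MH = Σ(aᵢdᵢ/nᵢ) / Σ(bᵢcᵢ/nᵢ), where nᵢ is the stratum total.
Stratum 1 (Women): n = 4629; a·d/n = 1365·1557/4629 = 459.1283; b·c/n = 271·1436/4629 = 84.0691
Stratum 2 (Men): n = 6451; a·d/n = 1721·1742/6451 = 464.7314; b·c/n = 1465·1523/6451 = 345.8681
OR_MH = (459.1283 + 464.7314) / (84.0691 + 345.8681) = 923.8597 / 429.9372 = 2.14882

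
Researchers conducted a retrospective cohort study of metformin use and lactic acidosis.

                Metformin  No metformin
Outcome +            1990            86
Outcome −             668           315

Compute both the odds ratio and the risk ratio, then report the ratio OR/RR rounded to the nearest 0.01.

Reading the table with exposure as columns: a = 1990 (Metformin, case), b = 668 (Metformin, non-case), c = 86 (No metformin, case), d = 315.
OR = (1990·315)/(668·86) = 626850/57448 = 10.91161
Risk in exposed = 1990/2658 = 0.74868; risk in unexposed = 86/401 = 0.21446; RR = 3.49095
OR/RR = 10.91161 / 3.49095 = 3.12568
The outcome is not rare, so the OR lies further from 1 than the RR.

3.13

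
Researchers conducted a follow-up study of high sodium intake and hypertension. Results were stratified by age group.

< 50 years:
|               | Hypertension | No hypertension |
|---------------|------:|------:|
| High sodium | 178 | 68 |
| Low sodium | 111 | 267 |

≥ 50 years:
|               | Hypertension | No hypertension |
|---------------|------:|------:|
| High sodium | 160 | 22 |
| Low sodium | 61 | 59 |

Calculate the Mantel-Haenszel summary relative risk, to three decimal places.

RR_MH = Σ(aᵢ·n₀ᵢ/nᵢ) / Σ(cᵢ·n₁ᵢ/nᵢ), with n₁ᵢ = aᵢ+bᵢ (exposed), n₀ᵢ = cᵢ+dᵢ (unexposed), nᵢ = n₁ᵢ+n₀ᵢ.
Stratum 1 (< 50 years): n₁ = 246, n₀ = 378, n = 624; a·n₀/n = 178·378/624 = 107.8269; c·n₁/n = 111·246/624 = 43.7596
Stratum 2 (≥ 50 years): n₁ = 182, n₀ = 120, n = 302; a·n₀/n = 160·120/302 = 63.5762; c·n₁/n = 61·182/302 = 36.7616
RR_MH = (107.8269 + 63.5762) / (43.7596 + 36.7616) = 171.4031 / 80.5212 = 2.12867

2.129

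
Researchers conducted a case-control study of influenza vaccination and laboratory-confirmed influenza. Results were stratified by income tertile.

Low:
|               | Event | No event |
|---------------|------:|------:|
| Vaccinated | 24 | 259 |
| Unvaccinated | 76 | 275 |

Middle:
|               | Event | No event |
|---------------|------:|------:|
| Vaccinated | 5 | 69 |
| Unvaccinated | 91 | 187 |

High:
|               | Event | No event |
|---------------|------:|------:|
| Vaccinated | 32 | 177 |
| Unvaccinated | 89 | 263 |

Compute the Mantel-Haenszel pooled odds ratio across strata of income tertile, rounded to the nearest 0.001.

0.365

OR_MH = Σ(aᵢdᵢ/nᵢ) / Σ(bᵢcᵢ/nᵢ), where nᵢ is the stratum total.
Stratum 1 (Low): n = 634; a·d/n = 24·275/634 = 10.4101; b·c/n = 259·76/634 = 31.0473
Stratum 2 (Middle): n = 352; a·d/n = 5·187/352 = 2.6562; b·c/n = 69·91/352 = 17.8381
Stratum 3 (High): n = 561; a·d/n = 32·263/561 = 15.0018; b·c/n = 177·89/561 = 28.0802
OR_MH = (10.4101 + 2.6562 + 15.0018) / (31.0473 + 17.8381 + 28.0802) = 28.0681 / 76.9656 = 0.36468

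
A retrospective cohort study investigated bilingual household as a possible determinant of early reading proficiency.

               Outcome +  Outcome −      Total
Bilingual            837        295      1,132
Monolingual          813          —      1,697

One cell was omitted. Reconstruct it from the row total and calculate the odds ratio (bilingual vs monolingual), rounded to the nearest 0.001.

The missing cell is in the unexposed row: 1697 − 813 = 884.
So a = 837, b = 295, c = 813, d = 884.
OR = (a·d)/(b·c) = (837 × 884) / (295 × 813) = 739908 / 239835 = 3.08507

3.085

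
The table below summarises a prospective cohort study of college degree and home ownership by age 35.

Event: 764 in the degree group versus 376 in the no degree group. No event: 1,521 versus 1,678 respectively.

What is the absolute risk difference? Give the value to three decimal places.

0.151

From the description: a = 764, b = 1521, c = 376, d = 1678.
Risk in exposed = 764/2285 = 0.334354; risk in unexposed = 376/2054 = 0.183057.
Risk difference = 0.334354 − 0.183057 = 0.151297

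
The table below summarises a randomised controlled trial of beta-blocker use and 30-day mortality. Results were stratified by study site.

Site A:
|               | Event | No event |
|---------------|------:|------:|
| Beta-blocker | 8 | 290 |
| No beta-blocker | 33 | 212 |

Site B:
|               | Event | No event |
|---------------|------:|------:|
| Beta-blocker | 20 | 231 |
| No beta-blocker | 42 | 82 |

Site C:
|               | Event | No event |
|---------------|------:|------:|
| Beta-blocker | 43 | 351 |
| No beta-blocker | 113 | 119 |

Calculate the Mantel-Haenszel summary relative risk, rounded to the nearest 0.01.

0.22

RR_MH = Σ(aᵢ·n₀ᵢ/nᵢ) / Σ(cᵢ·n₁ᵢ/nᵢ), with n₁ᵢ = aᵢ+bᵢ (exposed), n₀ᵢ = cᵢ+dᵢ (unexposed), nᵢ = n₁ᵢ+n₀ᵢ.
Stratum 1 (Site A): n₁ = 298, n₀ = 245, n = 543; a·n₀/n = 8·245/543 = 3.6096; c·n₁/n = 33·298/543 = 18.1105
Stratum 2 (Site B): n₁ = 251, n₀ = 124, n = 375; a·n₀/n = 20·124/375 = 6.6133; c·n₁/n = 42·251/375 = 28.1120
Stratum 3 (Site C): n₁ = 394, n₀ = 232, n = 626; a·n₀/n = 43·232/626 = 15.9361; c·n₁/n = 113·394/626 = 71.1214
RR_MH = (3.6096 + 6.6133 + 15.9361) / (18.1105 + 28.1120 + 71.1214) = 26.1590 / 117.3439 = 0.22293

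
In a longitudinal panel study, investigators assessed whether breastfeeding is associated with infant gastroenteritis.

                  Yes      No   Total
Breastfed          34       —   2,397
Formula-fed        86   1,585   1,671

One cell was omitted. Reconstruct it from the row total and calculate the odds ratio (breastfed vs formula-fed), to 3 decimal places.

0.265

The missing cell is in the exposed row: 2397 − 34 = 2363.
So a = 34, b = 2363, c = 86, d = 1585.
OR = (a·d)/(b·c) = (34 × 1585) / (2363 × 86) = 53890 / 203218 = 0.26518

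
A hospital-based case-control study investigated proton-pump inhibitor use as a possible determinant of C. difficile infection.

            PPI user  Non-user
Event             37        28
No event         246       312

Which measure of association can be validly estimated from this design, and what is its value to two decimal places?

1.68

Reading the table with exposure as columns: a = 37 (PPI user, case), b = 246 (PPI user, non-case), c = 28 (Non-user, case), d = 312.
This is a hospital-based case-control study: participants were sampled on outcome status, so risks in the source population cannot be estimated directly — relative risk is not valid here. The odds ratio is the appropriate measure.
OR = (a·d)/(b·c) = (37 × 312) / (246 × 28) = 11544 / 6888 = 1.67596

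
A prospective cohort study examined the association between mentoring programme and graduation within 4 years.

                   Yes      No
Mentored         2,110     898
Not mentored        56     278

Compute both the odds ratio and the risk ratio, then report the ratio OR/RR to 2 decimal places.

Cells: a = 2110, b = 898, c = 56, d = 278.
OR = (2110·278)/(898·56) = 586580/50288 = 11.66441
Risk in exposed = 2110/3008 = 0.70146; risk in unexposed = 56/334 = 0.16766; RR = 4.18372
OR/RR = 11.66441 / 4.18372 = 2.78805
The outcome is not rare, so the OR lies further from 1 than the RR.

2.79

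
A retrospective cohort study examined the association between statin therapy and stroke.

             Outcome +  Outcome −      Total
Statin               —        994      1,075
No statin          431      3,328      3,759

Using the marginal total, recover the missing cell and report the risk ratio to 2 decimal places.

The missing cell is in the exposed row: 1075 − 994 = 81.
So a = 81, b = 994, c = 431, d = 3328.
RR = [a/(a+b)] / [c/(c+d)] = (81/1075) / (431/3759) = 0.07535/0.11466 = 0.65716

0.66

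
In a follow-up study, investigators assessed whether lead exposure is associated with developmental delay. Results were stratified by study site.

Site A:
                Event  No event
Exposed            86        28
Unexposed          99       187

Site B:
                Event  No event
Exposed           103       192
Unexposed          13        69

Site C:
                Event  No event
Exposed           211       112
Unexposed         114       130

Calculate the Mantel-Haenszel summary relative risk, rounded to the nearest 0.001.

RR_MH = Σ(aᵢ·n₀ᵢ/nᵢ) / Σ(cᵢ·n₁ᵢ/nᵢ), with n₁ᵢ = aᵢ+bᵢ (exposed), n₀ᵢ = cᵢ+dᵢ (unexposed), nᵢ = n₁ᵢ+n₀ᵢ.
Stratum 1 (Site A): n₁ = 114, n₀ = 286, n = 400; a·n₀/n = 86·286/400 = 61.4900; c·n₁/n = 99·114/400 = 28.2150
Stratum 2 (Site B): n₁ = 295, n₀ = 82, n = 377; a·n₀/n = 103·82/377 = 22.4032; c·n₁/n = 13·295/377 = 10.1724
Stratum 3 (Site C): n₁ = 323, n₀ = 244, n = 567; a·n₀/n = 211·244/567 = 90.8007; c·n₁/n = 114·323/567 = 64.9418
RR_MH = (61.4900 + 22.4032 + 90.8007) / (28.2150 + 10.1724 + 64.9418) = 174.6939 / 103.3292 = 1.69065

1.691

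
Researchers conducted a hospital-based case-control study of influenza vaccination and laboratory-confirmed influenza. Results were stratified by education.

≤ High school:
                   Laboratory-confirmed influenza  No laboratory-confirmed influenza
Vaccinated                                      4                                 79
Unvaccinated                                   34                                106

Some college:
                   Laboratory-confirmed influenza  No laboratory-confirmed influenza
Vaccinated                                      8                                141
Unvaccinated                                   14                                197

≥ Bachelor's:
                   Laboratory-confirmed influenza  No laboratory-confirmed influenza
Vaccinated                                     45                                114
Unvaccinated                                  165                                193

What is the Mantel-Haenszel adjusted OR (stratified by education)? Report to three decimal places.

OR_MH = Σ(aᵢdᵢ/nᵢ) / Σ(bᵢcᵢ/nᵢ), where nᵢ is the stratum total.
Stratum 1 (≤ High school): n = 223; a·d/n = 4·106/223 = 1.9013; b·c/n = 79·34/223 = 12.0448
Stratum 2 (Some college): n = 360; a·d/n = 8·197/360 = 4.3778; b·c/n = 141·14/360 = 5.4833
Stratum 3 (≥ Bachelor's): n = 517; a·d/n = 45·193/517 = 16.7988; b·c/n = 114·165/517 = 36.3830
OR_MH = (1.9013 + 4.3778 + 16.7988) / (12.0448 + 5.4833 + 36.3830) = 23.0780 / 53.9112 = 0.42807

0.428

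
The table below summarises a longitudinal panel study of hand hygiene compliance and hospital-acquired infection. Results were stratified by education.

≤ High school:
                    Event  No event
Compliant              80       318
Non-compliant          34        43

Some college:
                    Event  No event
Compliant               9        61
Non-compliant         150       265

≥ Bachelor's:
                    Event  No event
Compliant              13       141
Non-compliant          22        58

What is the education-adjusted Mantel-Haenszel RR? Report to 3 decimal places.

RR_MH = Σ(aᵢ·n₀ᵢ/nᵢ) / Σ(cᵢ·n₁ᵢ/nᵢ), with n₁ᵢ = aᵢ+bᵢ (exposed), n₀ᵢ = cᵢ+dᵢ (unexposed), nᵢ = n₁ᵢ+n₀ᵢ.
Stratum 1 (≤ High school): n₁ = 398, n₀ = 77, n = 475; a·n₀/n = 80·77/475 = 12.9684; c·n₁/n = 34·398/475 = 28.4884
Stratum 2 (Some college): n₁ = 70, n₀ = 415, n = 485; a·n₀/n = 9·415/485 = 7.7010; c·n₁/n = 150·70/485 = 21.6495
Stratum 3 (≥ Bachelor's): n₁ = 154, n₀ = 80, n = 234; a·n₀/n = 13·80/234 = 4.4444; c·n₁/n = 22·154/234 = 14.4786
RR_MH = (12.9684 + 7.7010 + 4.4444) / (28.4884 + 21.6495 + 14.4786) = 25.1139 / 64.6165 = 0.38866

0.389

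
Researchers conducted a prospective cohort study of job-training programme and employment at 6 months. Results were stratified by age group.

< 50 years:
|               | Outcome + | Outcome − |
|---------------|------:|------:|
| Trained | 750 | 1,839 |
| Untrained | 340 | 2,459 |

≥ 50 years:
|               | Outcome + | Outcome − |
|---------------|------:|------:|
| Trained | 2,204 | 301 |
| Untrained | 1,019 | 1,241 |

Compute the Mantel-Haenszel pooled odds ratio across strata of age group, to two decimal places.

OR_MH = Σ(aᵢdᵢ/nᵢ) / Σ(bᵢcᵢ/nᵢ), where nᵢ is the stratum total.
Stratum 1 (< 50 years): n = 5388; a·d/n = 750·2459/5388 = 342.2884; b·c/n = 1839·340/5388 = 116.0468
Stratum 2 (≥ 50 years): n = 4765; a·d/n = 2204·1241/4765 = 574.0113; b·c/n = 301·1019/4765 = 64.3692
OR_MH = (342.2884 + 574.0113) / (116.0468 + 64.3692) = 916.2998 / 180.4159 = 5.07882

5.08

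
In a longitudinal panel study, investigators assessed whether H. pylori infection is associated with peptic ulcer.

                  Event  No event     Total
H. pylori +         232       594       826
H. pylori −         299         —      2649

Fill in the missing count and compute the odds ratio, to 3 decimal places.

The missing cell is in the unexposed row: 2649 − 299 = 2350.
So a = 232, b = 594, c = 299, d = 2350.
OR = (a·d)/(b·c) = (232 × 2350) / (594 × 299) = 545200 / 177606 = 3.06972

3.070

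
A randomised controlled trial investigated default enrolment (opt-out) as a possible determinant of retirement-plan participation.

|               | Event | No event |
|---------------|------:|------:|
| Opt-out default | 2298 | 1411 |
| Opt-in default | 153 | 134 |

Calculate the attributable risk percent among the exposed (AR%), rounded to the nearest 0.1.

Cells: a = 2298, b = 1411, c = 153, d = 134.
Risk in exposed = 2298/3709 = 0.61957; risk in unexposed = 153/287 = 0.53310.
RR = 0.61957/0.53310 = 1.16221
AR% = (RR − 1)/RR × 100 = (1.16221 − 1)/1.16221 × 100 = 13.9568%

14.0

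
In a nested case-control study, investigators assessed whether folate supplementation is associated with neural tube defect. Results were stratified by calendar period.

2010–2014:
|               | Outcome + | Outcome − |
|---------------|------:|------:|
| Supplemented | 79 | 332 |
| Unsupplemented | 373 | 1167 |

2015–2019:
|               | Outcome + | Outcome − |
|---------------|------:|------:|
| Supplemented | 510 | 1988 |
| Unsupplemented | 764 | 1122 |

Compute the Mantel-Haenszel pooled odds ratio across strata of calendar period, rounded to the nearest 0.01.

OR_MH = Σ(aᵢdᵢ/nᵢ) / Σ(bᵢcᵢ/nᵢ), where nᵢ is the stratum total.
Stratum 1 (2010–2014): n = 1951; a·d/n = 79·1167/1951 = 47.2542; b·c/n = 332·373/1951 = 63.4731
Stratum 2 (2015–2019): n = 4384; a·d/n = 510·1122/4384 = 130.5246; b·c/n = 1988·764/4384 = 346.4489
OR_MH = (47.2542 + 130.5246) / (63.4731 + 346.4489) = 177.7789 / 409.9220 = 0.43369

0.43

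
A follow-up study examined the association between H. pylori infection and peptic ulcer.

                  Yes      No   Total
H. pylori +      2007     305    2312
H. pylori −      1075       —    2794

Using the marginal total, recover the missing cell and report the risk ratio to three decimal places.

The missing cell is in the unexposed row: 2794 − 1075 = 1719.
So a = 2007, b = 305, c = 1075, d = 1719.
RR = [a/(a+b)] / [c/(c+d)] = (2007/2312) / (1075/2794) = 0.86808/0.38475 = 2.25620

2.256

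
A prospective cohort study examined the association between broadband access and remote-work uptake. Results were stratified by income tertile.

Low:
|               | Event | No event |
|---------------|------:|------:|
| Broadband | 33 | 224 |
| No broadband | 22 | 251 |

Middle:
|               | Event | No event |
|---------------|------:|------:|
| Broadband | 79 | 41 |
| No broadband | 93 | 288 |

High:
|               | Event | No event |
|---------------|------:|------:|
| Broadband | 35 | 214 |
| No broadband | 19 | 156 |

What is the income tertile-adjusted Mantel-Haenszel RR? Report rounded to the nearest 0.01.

RR_MH = Σ(aᵢ·n₀ᵢ/nᵢ) / Σ(cᵢ·n₁ᵢ/nᵢ), with n₁ᵢ = aᵢ+bᵢ (exposed), n₀ᵢ = cᵢ+dᵢ (unexposed), nᵢ = n₁ᵢ+n₀ᵢ.
Stratum 1 (Low): n₁ = 257, n₀ = 273, n = 530; a·n₀/n = 33·273/530 = 16.9981; c·n₁/n = 22·257/530 = 10.6679
Stratum 2 (Middle): n₁ = 120, n₀ = 381, n = 501; a·n₀/n = 79·381/501 = 60.0778; c·n₁/n = 93·120/501 = 22.2754
Stratum 3 (High): n₁ = 249, n₀ = 175, n = 424; a·n₀/n = 35·175/424 = 14.4458; c·n₁/n = 19·249/424 = 11.1580
RR_MH = (16.9981 + 60.0778 + 14.4458) / (10.6679 + 22.2754 + 11.1580) = 91.5217 / 44.1014 = 2.07526

2.08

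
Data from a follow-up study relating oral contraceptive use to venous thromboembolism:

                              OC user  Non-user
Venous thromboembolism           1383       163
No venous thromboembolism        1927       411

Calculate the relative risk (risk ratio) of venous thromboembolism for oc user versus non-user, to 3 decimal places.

1.471

Reading the table with exposure as columns: a = 1383 (OC user, case), b = 1927 (OC user, non-case), c = 163 (Non-user, case), d = 411.
Risk in exposed = 1383/3310 = 0.41782; risk in unexposed = 163/574 = 0.28397.
RR = 0.41782 / 0.28397 = 1.47136
The risk among the exposed is 1.47 times that among the unexposed.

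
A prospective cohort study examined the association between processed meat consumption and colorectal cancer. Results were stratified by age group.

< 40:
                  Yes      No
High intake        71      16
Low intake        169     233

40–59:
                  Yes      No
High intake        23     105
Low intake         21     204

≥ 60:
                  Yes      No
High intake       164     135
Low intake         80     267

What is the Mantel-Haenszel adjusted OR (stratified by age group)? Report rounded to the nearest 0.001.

4.033

OR_MH = Σ(aᵢdᵢ/nᵢ) / Σ(bᵢcᵢ/nᵢ), where nᵢ is the stratum total.
Stratum 1 (< 40): n = 489; a·d/n = 71·233/489 = 33.8303; b·c/n = 16·169/489 = 5.5297
Stratum 2 (40–59): n = 353; a·d/n = 23·204/353 = 13.2918; b·c/n = 105·21/353 = 6.2465
Stratum 3 (≥ 60): n = 646; a·d/n = 164·267/646 = 67.7833; b·c/n = 135·80/646 = 16.7183
OR_MH = (33.8303 + 13.2918 + 67.7833) / (5.5297 + 6.2465 + 16.7183) = 114.9053 / 28.4944 = 4.03256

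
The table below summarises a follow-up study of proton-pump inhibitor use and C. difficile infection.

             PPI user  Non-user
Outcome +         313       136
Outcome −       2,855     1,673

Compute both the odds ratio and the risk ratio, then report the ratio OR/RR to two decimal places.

Reading the table with exposure as columns: a = 313 (PPI user, case), b = 2855 (PPI user, non-case), c = 136 (Non-user, case), d = 1673.
OR = (313·1673)/(2855·136) = 523649/388280 = 1.34864
Risk in exposed = 313/3168 = 0.09880; risk in unexposed = 136/1809 = 0.07518; RR = 1.31419
OR/RR = 1.34864 / 1.31419 = 1.02621
The outcome is rare in both groups, so OR ≈ RR (ratio near 1).

1.03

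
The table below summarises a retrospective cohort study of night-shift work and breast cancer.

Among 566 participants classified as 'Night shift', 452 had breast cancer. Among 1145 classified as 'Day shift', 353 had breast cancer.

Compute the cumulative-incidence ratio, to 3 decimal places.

2.590

From the description: a = 452, b = 114, c = 353, d = 792.
Risk in exposed = 452/566 = 0.79859; risk in unexposed = 353/1145 = 0.30830.
RR = 0.79859 / 0.30830 = 2.59032
The risk among the exposed is 2.59 times that among the unexposed.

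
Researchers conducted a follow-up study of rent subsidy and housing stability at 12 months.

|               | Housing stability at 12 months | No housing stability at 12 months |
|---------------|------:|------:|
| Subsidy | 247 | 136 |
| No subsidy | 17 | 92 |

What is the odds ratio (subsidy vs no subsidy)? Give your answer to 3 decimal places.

9.829

Cells: a = 247, b = 136, c = 17, d = 92.
OR = (a·d)/(b·c) = (247 × 92) / (136 × 17) = 22724 / 2312 = 9.82872
The odds of housing stability at 12 months are about 9.83 times as high in the subsidy group.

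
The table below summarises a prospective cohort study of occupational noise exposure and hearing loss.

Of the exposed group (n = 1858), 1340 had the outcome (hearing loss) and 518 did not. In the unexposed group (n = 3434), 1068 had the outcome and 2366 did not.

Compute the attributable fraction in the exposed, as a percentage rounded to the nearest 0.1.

From the description: a = 1340, b = 518, c = 1068, d = 2366.
Risk in exposed = 1340/1858 = 0.72121; risk in unexposed = 1068/3434 = 0.31101.
RR = 0.72121/0.31101 = 2.31893
AR% = (RR − 1)/RR × 100 = (2.31893 − 1)/2.31893 × 100 = 56.8767%

56.9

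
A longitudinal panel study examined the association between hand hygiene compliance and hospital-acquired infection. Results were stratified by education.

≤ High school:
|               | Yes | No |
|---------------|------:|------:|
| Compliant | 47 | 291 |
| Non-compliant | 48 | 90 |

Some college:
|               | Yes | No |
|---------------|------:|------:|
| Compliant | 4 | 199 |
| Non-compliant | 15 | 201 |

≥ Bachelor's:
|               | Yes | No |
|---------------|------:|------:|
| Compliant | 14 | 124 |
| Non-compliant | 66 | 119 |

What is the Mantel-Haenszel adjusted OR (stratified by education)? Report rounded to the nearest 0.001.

0.258

OR_MH = Σ(aᵢdᵢ/nᵢ) / Σ(bᵢcᵢ/nᵢ), where nᵢ is the stratum total.
Stratum 1 (≤ High school): n = 476; a·d/n = 47·90/476 = 8.8866; b·c/n = 291·48/476 = 29.3445
Stratum 2 (Some college): n = 419; a·d/n = 4·201/419 = 1.9189; b·c/n = 199·15/419 = 7.1241
Stratum 3 (≥ Bachelor's): n = 323; a·d/n = 14·119/323 = 5.1579; b·c/n = 124·66/323 = 25.3375
OR_MH = (8.8866 + 1.9189 + 5.1579) / (29.3445 + 7.1241 + 25.3375) = 15.9633 / 61.8061 = 0.25828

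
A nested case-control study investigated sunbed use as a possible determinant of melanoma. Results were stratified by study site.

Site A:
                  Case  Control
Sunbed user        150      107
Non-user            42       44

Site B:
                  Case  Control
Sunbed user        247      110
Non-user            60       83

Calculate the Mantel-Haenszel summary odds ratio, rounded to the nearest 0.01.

2.29

OR_MH = Σ(aᵢdᵢ/nᵢ) / Σ(bᵢcᵢ/nᵢ), where nᵢ is the stratum total.
Stratum 1 (Site A): n = 343; a·d/n = 150·44/343 = 19.2420; b·c/n = 107·42/343 = 13.1020
Stratum 2 (Site B): n = 500; a·d/n = 247·83/500 = 41.0020; b·c/n = 110·60/500 = 13.2000
OR_MH = (19.2420 + 41.0020) / (13.1020 + 13.2000) = 60.2440 / 26.3020 = 2.29047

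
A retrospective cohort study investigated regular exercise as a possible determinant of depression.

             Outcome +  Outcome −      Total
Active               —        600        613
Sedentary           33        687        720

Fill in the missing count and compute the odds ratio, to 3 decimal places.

The missing cell is in the exposed row: 613 − 600 = 13.
So a = 13, b = 600, c = 33, d = 687.
OR = (a·d)/(b·c) = (13 × 687) / (600 × 33) = 8931 / 19800 = 0.45106

0.451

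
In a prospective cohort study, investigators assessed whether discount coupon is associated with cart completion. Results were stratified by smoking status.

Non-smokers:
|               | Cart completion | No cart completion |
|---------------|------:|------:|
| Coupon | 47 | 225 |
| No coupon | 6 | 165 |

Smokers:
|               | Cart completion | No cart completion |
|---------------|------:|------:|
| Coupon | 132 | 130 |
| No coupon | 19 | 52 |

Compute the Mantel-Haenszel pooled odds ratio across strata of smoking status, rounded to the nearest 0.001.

3.643

OR_MH = Σ(aᵢdᵢ/nᵢ) / Σ(bᵢcᵢ/nᵢ), where nᵢ is the stratum total.
Stratum 1 (Non-smokers): n = 443; a·d/n = 47·165/443 = 17.5056; b·c/n = 225·6/443 = 3.0474
Stratum 2 (Smokers): n = 333; a·d/n = 132·52/333 = 20.6126; b·c/n = 130·19/333 = 7.4174
OR_MH = (17.5056 + 20.6126) / (3.0474 + 7.4174) = 38.1183 / 10.4648 = 3.64251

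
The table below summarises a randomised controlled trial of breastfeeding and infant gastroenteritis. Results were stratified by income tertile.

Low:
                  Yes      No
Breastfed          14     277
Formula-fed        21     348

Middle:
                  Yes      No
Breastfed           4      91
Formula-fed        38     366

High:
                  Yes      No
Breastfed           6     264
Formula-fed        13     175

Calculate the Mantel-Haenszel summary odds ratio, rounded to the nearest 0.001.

0.543

OR_MH = Σ(aᵢdᵢ/nᵢ) / Σ(bᵢcᵢ/nᵢ), where nᵢ is the stratum total.
Stratum 1 (Low): n = 660; a·d/n = 14·348/660 = 7.3818; b·c/n = 277·21/660 = 8.8136
Stratum 2 (Middle): n = 499; a·d/n = 4·366/499 = 2.9339; b·c/n = 91·38/499 = 6.9299
Stratum 3 (High): n = 458; a·d/n = 6·175/458 = 2.2926; b·c/n = 264·13/458 = 7.4934
OR_MH = (7.3818 + 2.9339 + 2.2926) / (8.8136 + 6.9299 + 7.4934) = 12.6083 / 23.2369 = 0.54260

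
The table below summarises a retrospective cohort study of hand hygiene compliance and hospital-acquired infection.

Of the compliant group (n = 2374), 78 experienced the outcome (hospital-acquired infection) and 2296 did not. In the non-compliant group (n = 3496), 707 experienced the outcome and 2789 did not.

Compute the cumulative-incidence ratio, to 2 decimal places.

From the description: a = 78, b = 2296, c = 707, d = 2789.
Risk in exposed = 78/2374 = 0.03286; risk in unexposed = 707/3496 = 0.20223.
RR = 0.03286 / 0.20223 = 0.16247
The risk is 84% lower among the exposed than among the unexposed.

0.16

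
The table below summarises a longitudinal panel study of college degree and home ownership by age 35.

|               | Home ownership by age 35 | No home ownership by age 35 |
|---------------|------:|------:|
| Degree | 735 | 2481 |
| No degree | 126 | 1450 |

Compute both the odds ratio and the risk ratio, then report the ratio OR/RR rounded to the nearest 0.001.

Cells: a = 735, b = 2481, c = 126, d = 1450.
OR = (735·1450)/(2481·126) = 1065750/312606 = 3.40924
Risk in exposed = 735/3216 = 0.22854; risk in unexposed = 126/1576 = 0.07995; RR = 2.85862
OR/RR = 3.40924 / 2.85862 = 1.19262
The outcome is not rare, so the OR lies further from 1 than the RR.

1.193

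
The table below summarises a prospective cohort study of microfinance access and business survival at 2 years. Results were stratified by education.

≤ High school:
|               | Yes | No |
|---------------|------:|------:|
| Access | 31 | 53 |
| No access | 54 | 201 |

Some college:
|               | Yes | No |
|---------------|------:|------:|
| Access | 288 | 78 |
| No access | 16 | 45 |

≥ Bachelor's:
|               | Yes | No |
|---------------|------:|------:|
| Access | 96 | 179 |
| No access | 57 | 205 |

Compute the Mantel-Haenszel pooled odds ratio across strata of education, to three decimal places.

2.812

OR_MH = Σ(aᵢdᵢ/nᵢ) / Σ(bᵢcᵢ/nᵢ), where nᵢ is the stratum total.
Stratum 1 (≤ High school): n = 339; a·d/n = 31·201/339 = 18.3805; b·c/n = 53·54/339 = 8.4425
Stratum 2 (Some college): n = 427; a·d/n = 288·45/427 = 30.3513; b·c/n = 78·16/427 = 2.9227
Stratum 3 (≥ Bachelor's): n = 537; a·d/n = 96·205/537 = 36.6480; b·c/n = 179·57/537 = 19.0000
OR_MH = (18.3805 + 30.3513 + 36.6480) / (8.4425 + 2.9227 + 19.0000) = 85.3799 / 30.3652 = 2.81177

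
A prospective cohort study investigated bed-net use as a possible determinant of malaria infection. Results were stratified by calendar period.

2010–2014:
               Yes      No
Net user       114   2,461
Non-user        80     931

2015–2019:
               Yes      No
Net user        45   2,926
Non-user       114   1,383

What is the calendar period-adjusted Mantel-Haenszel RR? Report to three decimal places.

0.354

RR_MH = Σ(aᵢ·n₀ᵢ/nᵢ) / Σ(cᵢ·n₁ᵢ/nᵢ), with n₁ᵢ = aᵢ+bᵢ (exposed), n₀ᵢ = cᵢ+dᵢ (unexposed), nᵢ = n₁ᵢ+n₀ᵢ.
Stratum 1 (2010–2014): n₁ = 2575, n₀ = 1011, n = 3586; a·n₀/n = 114·1011/3586 = 32.1400; c·n₁/n = 80·2575/3586 = 57.4456
Stratum 2 (2015–2019): n₁ = 2971, n₀ = 1497, n = 4468; a·n₀/n = 45·1497/4468 = 15.0772; c·n₁/n = 114·2971/4468 = 75.8044
RR_MH = (32.1400 + 15.0772) / (57.4456 + 75.8044) = 47.2172 / 133.2500 = 0.35435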